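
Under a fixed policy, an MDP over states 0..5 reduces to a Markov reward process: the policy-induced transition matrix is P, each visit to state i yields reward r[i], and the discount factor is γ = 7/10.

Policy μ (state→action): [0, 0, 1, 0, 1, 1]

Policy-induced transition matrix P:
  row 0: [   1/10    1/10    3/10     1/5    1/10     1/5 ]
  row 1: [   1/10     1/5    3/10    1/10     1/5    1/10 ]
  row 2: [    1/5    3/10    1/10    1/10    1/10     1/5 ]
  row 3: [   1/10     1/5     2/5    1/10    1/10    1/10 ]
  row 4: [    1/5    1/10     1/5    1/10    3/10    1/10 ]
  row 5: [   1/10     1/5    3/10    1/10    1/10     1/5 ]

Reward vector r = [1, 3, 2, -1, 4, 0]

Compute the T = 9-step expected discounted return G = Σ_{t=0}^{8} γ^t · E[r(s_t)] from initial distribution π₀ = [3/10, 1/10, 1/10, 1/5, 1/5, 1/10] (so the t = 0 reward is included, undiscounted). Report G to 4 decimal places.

G = 5.0997

t=0: π = [0.3000, 0.1000, 0.1000, 0.2000, 0.2000, 0.1000], E[r] = 1.4000, γ^t·E[r] = 1.400000, running G = 1.400000
t=1: π = [0.1300, 0.1600, 0.2800, 0.1300, 0.1500, 0.1500], E[r] = 1.6400, γ^t·E[r] = 1.148000, running G = 2.548000
t=2: π = [0.1430, 0.2000, 0.2420, 0.1130, 0.1460, 0.1560], E[r] = 1.6980, γ^t·E[r] = 0.832020, running G = 3.380020
t=3: π = [0.1388, 0.1953, 0.2483, 0.1143, 0.1492, 0.1541], E[r] = 1.7038, γ^t·E[r] = 0.584403, running G = 3.964423
t=4: π = [0.1398, 0.1960, 0.2469, 0.1139, 0.1494, 0.1541], E[r] = 1.7051, γ^t·E[r] = 0.409404, running G = 4.373828
t=5: π = [0.1396, 0.1958, 0.2471, 0.1140, 0.1495, 0.1541], E[r] = 1.7050, γ^t·E[r] = 0.286565, running G = 4.660393
t=6: π = [0.1397, 0.1958, 0.2470, 0.1140, 0.1495, 0.1541], E[r] = 1.7050, γ^t·E[r] = 0.200597, running G = 4.860990
t=7: π = [0.1397, 0.1958, 0.2470, 0.1140, 0.1495, 0.1541], E[r] = 1.7050, γ^t·E[r] = 0.140417, running G = 5.001407
t=8: π = [0.1397, 0.1958, 0.2470, 0.1140, 0.1495, 0.1541], E[r] = 1.7050, γ^t·E[r] = 0.098292, running G = 5.099699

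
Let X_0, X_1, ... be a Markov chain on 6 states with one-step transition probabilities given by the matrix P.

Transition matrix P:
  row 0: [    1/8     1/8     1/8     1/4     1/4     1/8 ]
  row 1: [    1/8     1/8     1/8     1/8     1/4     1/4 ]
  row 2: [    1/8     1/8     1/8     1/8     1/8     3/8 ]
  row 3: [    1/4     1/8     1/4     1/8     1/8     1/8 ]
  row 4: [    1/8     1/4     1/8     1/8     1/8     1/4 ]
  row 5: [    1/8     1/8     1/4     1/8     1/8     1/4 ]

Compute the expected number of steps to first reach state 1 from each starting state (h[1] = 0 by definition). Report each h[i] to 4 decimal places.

h = [6.8889, 0.0000, 7.0000, 6.9861, 6.1250, 7.0000]

First-step conditioning: h[1] = 0; for i ≠ 1, h[i] = 1 + Σ_k P[i][k]·h[k].
  h[0] = 1 + 1/8·h[0] + 1/8·h[2] + 1/4·h[3] + 1/4·h[4] + 1/8·h[5]
  h[2] = 1 + 1/8·h[0] + 1/8·h[2] + 1/8·h[3] + 1/8·h[4] + 3/8·h[5]
  h[3] = 1 + 1/4·h[0] + 1/4·h[2] + 1/8·h[3] + 1/8·h[4] + 1/8·h[5]
  h[4] = 1 + 1/8·h[0] + 1/8·h[2] + 1/8·h[3] + 1/8·h[4] + 1/4·h[5]
  h[5] = 1 + 1/8·h[0] + 1/4·h[2] + 1/8·h[3] + 1/8·h[4] + 1/4·h[5]
Solving the 5×5 linear system over states ≠ 1 gives exactly h = [62/9, 0, 7, 503/72, 49/8, 7] (h[1] = 0 is the target).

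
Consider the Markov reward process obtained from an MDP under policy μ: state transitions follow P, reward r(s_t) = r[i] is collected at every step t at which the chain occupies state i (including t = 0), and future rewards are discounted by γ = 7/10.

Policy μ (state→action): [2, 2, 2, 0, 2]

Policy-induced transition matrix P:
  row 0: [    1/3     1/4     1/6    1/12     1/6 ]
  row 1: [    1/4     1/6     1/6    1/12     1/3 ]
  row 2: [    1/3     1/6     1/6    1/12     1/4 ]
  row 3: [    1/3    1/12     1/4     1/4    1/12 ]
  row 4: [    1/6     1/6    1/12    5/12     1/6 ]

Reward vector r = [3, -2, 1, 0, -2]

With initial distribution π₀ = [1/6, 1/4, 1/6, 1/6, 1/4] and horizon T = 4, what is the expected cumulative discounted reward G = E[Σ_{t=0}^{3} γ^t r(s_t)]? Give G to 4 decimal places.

G = 0.0639

t=0: π = [0.1667, 0.2500, 0.1667, 0.1667, 0.2500], E[r] = -0.3333, γ^t·E[r] = -0.333333, running G = -0.333333
t=1: π = [0.2708, 0.1667, 0.1597, 0.1944, 0.2083], E[r] = 0.2222, γ^t·E[r] = 0.155556, running G = -0.177778
t=2: π = [0.2847, 0.1730, 0.1655, 0.1852, 0.1916], E[r] = 0.2905, γ^t·E[r] = 0.142350, running G = -0.035428
t=3: π = [0.2870, 0.1750, 0.1661, 0.1780, 0.1939], E[r] = 0.2894, γ^t·E[r] = 0.099281, running G = 0.063853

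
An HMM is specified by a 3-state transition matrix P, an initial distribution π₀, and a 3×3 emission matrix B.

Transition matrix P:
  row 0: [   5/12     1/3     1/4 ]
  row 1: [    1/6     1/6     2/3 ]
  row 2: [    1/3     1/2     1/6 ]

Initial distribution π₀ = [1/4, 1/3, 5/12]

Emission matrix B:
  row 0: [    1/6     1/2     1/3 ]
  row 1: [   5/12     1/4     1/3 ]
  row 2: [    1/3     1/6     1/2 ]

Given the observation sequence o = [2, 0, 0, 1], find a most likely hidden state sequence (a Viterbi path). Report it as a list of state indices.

path = [2, 1, 2, 0]

t=0: δ = [8.333e-02, 1.111e-01, 2.083e-01]  (obs o_0=2)
t=1: δ = [1.157e-02, 4.340e-02, 2.469e-02]  ψ = [2, 2, 1]  (obs o_1=0)
t=2: δ = [1.372e-03, 5.144e-03, 9.645e-03]  ψ = [2, 2, 1]  (obs o_2=0)
t=3: δ = [1.608e-03, 1.206e-03, 5.716e-04]  ψ = [2, 2, 1]  (obs o_3=1)
backtrack: best end state = 0; path = [2, 1, 2, 0]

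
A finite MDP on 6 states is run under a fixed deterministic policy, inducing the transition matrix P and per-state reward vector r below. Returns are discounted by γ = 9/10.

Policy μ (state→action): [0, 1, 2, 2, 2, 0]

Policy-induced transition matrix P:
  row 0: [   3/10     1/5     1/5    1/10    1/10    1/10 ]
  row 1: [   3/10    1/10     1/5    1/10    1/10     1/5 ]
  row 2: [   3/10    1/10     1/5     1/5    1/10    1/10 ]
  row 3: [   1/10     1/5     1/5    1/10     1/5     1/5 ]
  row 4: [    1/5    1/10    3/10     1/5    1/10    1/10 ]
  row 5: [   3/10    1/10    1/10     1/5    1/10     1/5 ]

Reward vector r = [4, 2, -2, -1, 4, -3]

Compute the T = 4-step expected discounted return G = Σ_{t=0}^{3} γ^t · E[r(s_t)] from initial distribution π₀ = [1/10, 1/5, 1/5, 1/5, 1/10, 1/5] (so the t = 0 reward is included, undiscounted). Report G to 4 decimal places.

G = 1.8943

t=0: π = [0.1000, 0.2000, 0.2000, 0.2000, 0.1000, 0.2000], E[r] = 0.0000, γ^t·E[r] = 0.000000, running G = 0.000000
t=1: π = [0.2500, 0.1300, 0.1900, 0.1500, 0.1200, 0.1600], E[r] = 0.7300, γ^t·E[r] = 0.657000, running G = 0.657000
t=2: π = [0.2580, 0.1400, 0.1960, 0.1470, 0.1150, 0.1440], E[r] = 0.8010, γ^t·E[r] = 0.648810, running G = 1.305810
t=3: π = [0.2591, 0.1405, 0.1971, 0.1455, 0.1147, 0.1431], E[r] = 0.8072, γ^t·E[r] = 0.588449, running G = 1.894259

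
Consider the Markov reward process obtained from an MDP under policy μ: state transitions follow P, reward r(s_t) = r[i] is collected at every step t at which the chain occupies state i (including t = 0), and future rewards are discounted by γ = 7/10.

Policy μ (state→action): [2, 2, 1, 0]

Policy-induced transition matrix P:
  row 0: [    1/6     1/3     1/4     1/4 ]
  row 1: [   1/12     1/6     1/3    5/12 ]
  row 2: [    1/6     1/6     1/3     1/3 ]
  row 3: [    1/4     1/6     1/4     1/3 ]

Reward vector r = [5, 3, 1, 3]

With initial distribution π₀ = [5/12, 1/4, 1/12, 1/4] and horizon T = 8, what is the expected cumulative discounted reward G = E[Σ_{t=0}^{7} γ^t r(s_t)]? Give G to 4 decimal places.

t=0: π = [0.4167, 0.2500, 0.0833, 0.2500], E[r] = 3.6667, γ^t·E[r] = 3.666667, running G = 3.666667
t=1: π = [0.1667, 0.2361, 0.2778, 0.3194], E[r] = 2.7778, γ^t·E[r] = 1.944444, running G = 5.611111
t=2: π = [0.1736, 0.1944, 0.2928, 0.3391], E[r] = 2.7616, γ^t·E[r] = 1.353171, running G = 6.964282
t=3: π = [0.1787, 0.1956, 0.2906, 0.3351], E[r] = 2.7762, γ^t·E[r] = 0.952248, running G = 7.916531
t=4: π = [0.1783, 0.1965, 0.2905, 0.3347], E[r] = 2.7755, γ^t·E[r] = 0.666408, running G = 8.582939
t=5: π = [0.1782, 0.1964, 0.2906, 0.3348], E[r] = 2.7752, γ^t·E[r] = 0.466431, running G = 9.049370
t=6: π = [0.1782, 0.1964, 0.2906, 0.3348], E[r] = 2.7753, γ^t·E[r] = 0.326505, running G = 9.375875
t=7: π = [0.1782, 0.1964, 0.2906, 0.3348], E[r] = 2.7753, γ^t·E[r] = 0.228554, running G = 9.604430

G = 9.6044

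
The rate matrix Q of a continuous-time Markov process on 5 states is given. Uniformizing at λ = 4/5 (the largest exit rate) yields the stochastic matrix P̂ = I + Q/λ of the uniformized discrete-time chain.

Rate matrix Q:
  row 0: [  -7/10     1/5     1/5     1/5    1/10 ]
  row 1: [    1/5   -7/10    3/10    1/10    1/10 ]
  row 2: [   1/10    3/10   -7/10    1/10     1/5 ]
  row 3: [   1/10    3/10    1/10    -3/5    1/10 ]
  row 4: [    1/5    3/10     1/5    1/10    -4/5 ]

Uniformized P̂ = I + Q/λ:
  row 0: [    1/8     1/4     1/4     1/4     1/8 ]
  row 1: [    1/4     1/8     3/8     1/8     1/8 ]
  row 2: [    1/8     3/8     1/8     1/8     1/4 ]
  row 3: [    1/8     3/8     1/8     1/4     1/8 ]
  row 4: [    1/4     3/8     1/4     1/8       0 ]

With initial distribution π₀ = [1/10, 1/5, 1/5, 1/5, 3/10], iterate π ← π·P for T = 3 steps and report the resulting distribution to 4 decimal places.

π = [0.1766, 0.2844, 0.2330, 0.1684, 0.1377]

t=0: π = [0.1000, 0.2000, 0.2000, 0.2000, 0.3000]
t=1: π = [0.1875, 0.3125, 0.2250, 0.1625, 0.1125]
t=2: π = [0.1781, 0.2734, 0.2406, 0.1688, 0.1391]
t=3: π = [0.1766, 0.2844, 0.2330, 0.1684, 0.1377]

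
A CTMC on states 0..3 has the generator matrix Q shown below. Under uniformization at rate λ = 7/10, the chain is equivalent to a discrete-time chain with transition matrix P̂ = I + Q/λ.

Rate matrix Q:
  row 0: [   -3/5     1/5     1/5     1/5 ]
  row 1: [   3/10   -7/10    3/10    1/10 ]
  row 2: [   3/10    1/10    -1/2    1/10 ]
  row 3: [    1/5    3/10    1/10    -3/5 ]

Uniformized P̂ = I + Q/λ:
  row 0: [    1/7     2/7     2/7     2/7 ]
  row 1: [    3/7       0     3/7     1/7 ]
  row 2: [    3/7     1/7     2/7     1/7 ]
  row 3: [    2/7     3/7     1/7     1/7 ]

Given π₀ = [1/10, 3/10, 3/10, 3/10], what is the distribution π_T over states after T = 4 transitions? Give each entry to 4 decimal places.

t=0: π = [0.1000, 0.3000, 0.3000, 0.3000]
t=1: π = [0.3571, 0.2000, 0.2857, 0.1571]
t=2: π = [0.3041, 0.2102, 0.2918, 0.1939]
t=3: π = [0.3140, 0.2117, 0.2880, 0.1863]
t=4: π = [0.3122, 0.2107, 0.2893, 0.1877]

π = [0.3122, 0.2107, 0.2893, 0.1877]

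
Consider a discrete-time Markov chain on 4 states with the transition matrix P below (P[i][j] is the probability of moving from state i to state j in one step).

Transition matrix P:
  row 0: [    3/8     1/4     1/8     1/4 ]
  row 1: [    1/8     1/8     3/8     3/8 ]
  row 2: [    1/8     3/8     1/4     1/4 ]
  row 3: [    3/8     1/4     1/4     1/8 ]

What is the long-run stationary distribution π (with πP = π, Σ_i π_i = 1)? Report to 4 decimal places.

Balance equations π_j = Σ_i π_i·P[i][j]:
  π_0 = 3/8·π_0 + 1/8·π_1 + 1/8·π_2 + 3/8·π_3
  π_1 = 1/4·π_0 + 1/8·π_1 + 3/8·π_2 + 1/4·π_3
  π_2 = 1/8·π_0 + 3/8·π_1 + 1/4·π_2 + 1/4·π_3
  normalize: π_0 + π_1 + π_2 + π_3 = 1
Solving the linear system gives exactly π = [1/4, 1/4, 1/4, 1/4].

π = [0.2500, 0.2500, 0.2500, 0.2500]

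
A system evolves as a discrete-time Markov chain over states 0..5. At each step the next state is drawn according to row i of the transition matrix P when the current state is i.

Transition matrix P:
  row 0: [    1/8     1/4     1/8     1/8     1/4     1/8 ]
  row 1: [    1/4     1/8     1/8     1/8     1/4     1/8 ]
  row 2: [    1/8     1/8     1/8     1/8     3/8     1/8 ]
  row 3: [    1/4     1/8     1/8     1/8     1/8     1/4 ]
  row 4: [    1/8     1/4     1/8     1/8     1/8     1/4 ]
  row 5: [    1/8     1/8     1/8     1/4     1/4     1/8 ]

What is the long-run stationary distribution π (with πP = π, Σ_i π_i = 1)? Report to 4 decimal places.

π = [0.1649, 0.1731, 0.1250, 0.1463, 0.2199, 0.1708]

Balance equations π_j = Σ_i π_i·P[i][j]:
  π_0 = 1/8·π_0 + 1/4·π_1 + 1/8·π_2 + 1/4·π_3 + 1/8·π_4 + 1/8·π_5
  π_1 = 1/4·π_0 + 1/8·π_1 + 1/8·π_2 + 1/8·π_3 + 1/4·π_4 + 1/8·π_5
  π_2 = 1/8·π_0 + 1/8·π_1 + 1/8·π_2 + 1/8·π_3 + 1/8·π_4 + 1/8·π_5
  π_3 = 1/8·π_0 + 1/8·π_1 + 1/8·π_2 + 1/8·π_3 + 1/8·π_4 + 1/4·π_5
  π_4 = 1/4·π_0 + 1/4·π_1 + 3/8·π_2 + 1/8·π_3 + 1/8·π_4 + 1/4·π_5
  normalize: π_0 + π_1 + π_2 + π_3 + π_4 + π_5 = 1
Solving the linear system gives exactly π = [95/576, 7079/40896, 1/8, 665/4544, 999/4544, 97/568].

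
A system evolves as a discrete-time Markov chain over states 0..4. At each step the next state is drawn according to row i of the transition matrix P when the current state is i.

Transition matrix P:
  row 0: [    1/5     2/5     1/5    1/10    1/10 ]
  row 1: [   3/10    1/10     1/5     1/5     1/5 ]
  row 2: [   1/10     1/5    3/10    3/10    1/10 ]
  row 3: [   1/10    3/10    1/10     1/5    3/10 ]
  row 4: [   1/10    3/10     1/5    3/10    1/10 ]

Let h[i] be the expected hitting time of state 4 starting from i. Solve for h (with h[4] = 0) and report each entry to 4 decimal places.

First-step conditioning: h[4] = 0; for i ≠ 4, h[i] = 1 + Σ_k P[i][k]·h[k].
  h[0] = 1 + 1/5·h[0] + 2/5·h[1] + 1/5·h[2] + 1/10·h[3]
  h[1] = 1 + 3/10·h[0] + 1/10·h[1] + 1/5·h[2] + 1/5·h[3]
  h[2] = 1 + 1/10·h[0] + 1/5·h[1] + 3/10·h[2] + 3/10·h[3]
  h[3] = 1 + 1/10·h[0] + 3/10·h[1] + 1/10·h[2] + 1/5·h[3]
Solving the 4×4 linear system over states ≠ 4 gives exactly h = [3620/591, 50/9, 10580/1773, 8590/1773, 0] (h[4] = 0 is the target).

h = [6.1252, 5.5556, 5.9673, 4.8449, 0.0000]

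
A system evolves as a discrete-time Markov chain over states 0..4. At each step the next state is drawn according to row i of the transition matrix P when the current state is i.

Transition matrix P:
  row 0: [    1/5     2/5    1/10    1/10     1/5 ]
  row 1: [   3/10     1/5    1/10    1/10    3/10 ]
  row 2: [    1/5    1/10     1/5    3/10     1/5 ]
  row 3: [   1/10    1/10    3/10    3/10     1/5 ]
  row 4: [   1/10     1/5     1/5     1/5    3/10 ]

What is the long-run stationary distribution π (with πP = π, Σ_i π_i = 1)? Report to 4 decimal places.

π = [0.1751, 0.1966, 0.1830, 0.2012, 0.2441]

Balance equations π_j = Σ_i π_i·P[i][j]:
  π_0 = 1/5·π_0 + 3/10·π_1 + 1/5·π_2 + 1/10·π_3 + 1/10·π_4
  π_1 = 2/5·π_0 + 1/5·π_1 + 1/10·π_2 + 1/10·π_3 + 1/5·π_4
  π_2 = 1/10·π_0 + 1/10·π_1 + 1/5·π_2 + 3/10·π_3 + 1/5·π_4
  π_3 = 1/10·π_0 + 1/10·π_1 + 3/10·π_2 + 3/10·π_3 + 1/5·π_4
  normalize: π_0 + π_1 + π_2 + π_3 + π_4 = 1
Solving the linear system gives exactly π = [1321/7543, 1483/7543, 1380/7543, 1518/7543, 1841/7543].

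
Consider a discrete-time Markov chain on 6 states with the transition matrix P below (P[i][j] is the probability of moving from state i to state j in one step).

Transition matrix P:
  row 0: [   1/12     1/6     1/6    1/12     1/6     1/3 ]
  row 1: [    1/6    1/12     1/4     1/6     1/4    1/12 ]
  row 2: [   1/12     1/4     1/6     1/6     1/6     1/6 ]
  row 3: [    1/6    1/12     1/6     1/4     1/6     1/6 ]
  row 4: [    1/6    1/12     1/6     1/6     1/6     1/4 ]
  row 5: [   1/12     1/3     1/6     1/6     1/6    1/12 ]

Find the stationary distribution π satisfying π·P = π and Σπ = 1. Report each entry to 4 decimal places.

Balance equations π_j = Σ_i π_i·P[i][j]:
  π_0 = 1/12·π_0 + 1/6·π_1 + 1/12·π_2 + 1/6·π_3 + 1/6·π_4 + 1/12·π_5
  π_1 = 1/6·π_0 + 1/12·π_1 + 1/4·π_2 + 1/12·π_3 + 1/12·π_4 + 1/3·π_5
  π_2 = 1/6·π_0 + 1/4·π_1 + 1/6·π_2 + 1/6·π_3 + 1/6·π_4 + 1/6·π_5
  π_3 = 1/12·π_0 + 1/6·π_1 + 1/6·π_2 + 1/4·π_3 + 1/6·π_4 + 1/6·π_5
  π_4 = 1/6·π_0 + 1/4·π_1 + 1/6·π_2 + 1/6·π_3 + 1/6·π_4 + 1/6·π_5
  normalize: π_0 + π_1 + π_2 + π_3 + π_4 + π_5 = 1
Solving the linear system gives exactly π = [3128/24719, 218/1301, 235/1301, 4210/24719, 235/1301, 4309/24719].

π = [0.1265, 0.1676, 0.1806, 0.1703, 0.1806, 0.1743]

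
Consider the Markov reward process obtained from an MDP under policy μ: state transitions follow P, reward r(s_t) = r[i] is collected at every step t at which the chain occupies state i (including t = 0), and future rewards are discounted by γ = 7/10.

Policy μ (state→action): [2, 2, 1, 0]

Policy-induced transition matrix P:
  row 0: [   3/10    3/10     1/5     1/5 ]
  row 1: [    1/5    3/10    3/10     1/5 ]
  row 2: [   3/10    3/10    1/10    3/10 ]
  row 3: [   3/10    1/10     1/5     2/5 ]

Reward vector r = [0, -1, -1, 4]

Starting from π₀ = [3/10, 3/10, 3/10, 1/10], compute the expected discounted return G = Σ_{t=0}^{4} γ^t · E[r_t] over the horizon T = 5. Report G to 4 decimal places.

t=0: π = [0.3000, 0.3000, 0.3000, 0.1000], E[r] = -0.2000, γ^t·E[r] = -0.200000, running G = -0.200000
t=1: π = [0.2700, 0.2800, 0.2000, 0.2500], E[r] = 0.5200, γ^t·E[r] = 0.364000, running G = 0.164000
t=2: π = [0.2720, 0.2500, 0.2080, 0.2700], E[r] = 0.6220, γ^t·E[r] = 0.304780, running G = 0.468780
t=3: π = [0.2750, 0.2460, 0.2042, 0.2748], E[r] = 0.6490, γ^t·E[r] = 0.222607, running G = 0.691387
t=4: π = [0.2754, 0.2450, 0.2042, 0.2754], E[r] = 0.6523, γ^t·E[r] = 0.156617, running G = 0.848004

G = 0.8480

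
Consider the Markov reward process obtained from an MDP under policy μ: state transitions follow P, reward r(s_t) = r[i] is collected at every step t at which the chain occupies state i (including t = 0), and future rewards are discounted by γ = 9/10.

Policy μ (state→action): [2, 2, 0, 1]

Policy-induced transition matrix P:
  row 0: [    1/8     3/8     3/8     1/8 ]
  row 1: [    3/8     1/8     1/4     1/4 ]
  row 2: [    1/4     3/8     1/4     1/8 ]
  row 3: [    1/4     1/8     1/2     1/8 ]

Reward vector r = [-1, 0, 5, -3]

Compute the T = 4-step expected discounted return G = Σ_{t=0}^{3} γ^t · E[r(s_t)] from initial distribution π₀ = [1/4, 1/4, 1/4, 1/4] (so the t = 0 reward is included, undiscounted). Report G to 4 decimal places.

G = 2.5001

t=0: π = [0.2500, 0.2500, 0.2500, 0.2500], E[r] = 0.2500, γ^t·E[r] = 0.250000, running G = 0.250000
t=1: π = [0.2500, 0.2500, 0.3438, 0.1563], E[r] = 1.0000, γ^t·E[r] = 0.900000, running G = 1.150000
t=2: π = [0.2500, 0.2734, 0.3203, 0.1563], E[r] = 0.8828, γ^t·E[r] = 0.715078, running G = 1.865078
t=3: π = [0.2529, 0.2676, 0.3203, 0.1592], E[r] = 0.8711, γ^t·E[r] = 0.635027, running G = 2.500105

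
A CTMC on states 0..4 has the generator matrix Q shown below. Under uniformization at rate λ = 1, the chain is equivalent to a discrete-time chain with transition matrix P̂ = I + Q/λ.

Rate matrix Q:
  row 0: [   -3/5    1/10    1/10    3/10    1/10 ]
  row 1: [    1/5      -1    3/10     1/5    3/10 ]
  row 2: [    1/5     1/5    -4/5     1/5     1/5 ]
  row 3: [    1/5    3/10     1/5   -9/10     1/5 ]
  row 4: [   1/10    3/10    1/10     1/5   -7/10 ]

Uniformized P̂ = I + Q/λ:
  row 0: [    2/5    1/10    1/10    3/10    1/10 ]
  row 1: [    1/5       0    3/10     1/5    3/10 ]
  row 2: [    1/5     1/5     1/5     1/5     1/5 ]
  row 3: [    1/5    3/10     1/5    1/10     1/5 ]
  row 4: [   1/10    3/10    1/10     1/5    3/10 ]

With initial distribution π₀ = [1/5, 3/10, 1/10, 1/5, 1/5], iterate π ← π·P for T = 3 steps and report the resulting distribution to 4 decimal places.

t=0: π = [0.2000, 0.3000, 0.1000, 0.2000, 0.2000]
t=1: π = [0.2200, 0.1600, 0.1900, 0.2000, 0.2300]
t=2: π = [0.2210, 0.1890, 0.1710, 0.2020, 0.2170]
t=3: π = [0.2225, 0.1820, 0.1751, 0.2019, 0.2185]

π = [0.2225, 0.1820, 0.1751, 0.2019, 0.2185]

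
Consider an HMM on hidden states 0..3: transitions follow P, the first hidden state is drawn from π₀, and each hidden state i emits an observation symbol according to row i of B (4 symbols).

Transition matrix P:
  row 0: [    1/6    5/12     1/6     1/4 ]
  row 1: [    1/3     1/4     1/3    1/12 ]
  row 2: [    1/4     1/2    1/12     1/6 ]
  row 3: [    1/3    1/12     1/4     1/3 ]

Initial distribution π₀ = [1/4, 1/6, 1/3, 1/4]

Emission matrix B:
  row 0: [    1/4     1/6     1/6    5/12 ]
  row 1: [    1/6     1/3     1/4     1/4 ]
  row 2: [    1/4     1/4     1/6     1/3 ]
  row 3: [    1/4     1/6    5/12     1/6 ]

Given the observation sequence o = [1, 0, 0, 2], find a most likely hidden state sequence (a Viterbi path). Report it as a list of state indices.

path = [2, 1, 2, 1]

t=0: δ = [4.167e-02, 5.556e-02, 8.333e-02, 4.167e-02]  (obs o_0=1)
t=1: δ = [5.208e-03, 6.944e-03, 4.630e-03, 3.472e-03]  ψ = [2, 2, 1, 2]  (obs o_1=0)
t=2: δ = [5.787e-04, 3.858e-04, 5.787e-04, 3.255e-04]  ψ = [1, 2, 1, 0]  (obs o_2=0)
t=3: δ = [2.411e-05, 7.234e-05, 2.143e-05, 6.028e-05]  ψ = [2, 2, 1, 0]  (obs o_3=2)
backtrack: best end state = 1; path = [2, 1, 2, 1]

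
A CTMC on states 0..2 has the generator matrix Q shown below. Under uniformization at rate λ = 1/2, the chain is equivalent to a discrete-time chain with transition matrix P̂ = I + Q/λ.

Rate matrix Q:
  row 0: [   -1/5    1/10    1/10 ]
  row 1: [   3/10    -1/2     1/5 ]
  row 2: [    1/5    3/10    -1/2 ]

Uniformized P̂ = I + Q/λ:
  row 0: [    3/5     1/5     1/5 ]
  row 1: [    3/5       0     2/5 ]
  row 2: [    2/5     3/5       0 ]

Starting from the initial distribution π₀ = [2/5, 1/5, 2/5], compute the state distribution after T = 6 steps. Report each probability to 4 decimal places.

t=0: π = [0.4000, 0.2000, 0.4000]
t=1: π = [0.5200, 0.3200, 0.1600]
t=2: π = [0.5680, 0.2000, 0.2320]
t=3: π = [0.5536, 0.2528, 0.1936]
t=4: π = [0.5613, 0.2269, 0.2118]
t=5: π = [0.5576, 0.2394, 0.2030]
t=6: π = [0.5594, 0.2333, 0.2073]

π = [0.5594, 0.2333, 0.2073]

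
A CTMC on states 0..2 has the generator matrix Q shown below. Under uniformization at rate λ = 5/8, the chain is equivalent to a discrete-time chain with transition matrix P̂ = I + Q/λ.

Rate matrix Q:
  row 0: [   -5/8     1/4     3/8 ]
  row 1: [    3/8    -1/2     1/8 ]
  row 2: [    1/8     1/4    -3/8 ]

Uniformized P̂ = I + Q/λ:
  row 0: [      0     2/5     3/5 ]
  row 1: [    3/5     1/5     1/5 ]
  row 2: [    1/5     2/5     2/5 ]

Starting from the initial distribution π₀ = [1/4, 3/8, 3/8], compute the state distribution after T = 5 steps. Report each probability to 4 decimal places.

π = [0.2779, 0.3333, 0.3888]

t=0: π = [0.2500, 0.3750, 0.3750]
t=1: π = [0.3000, 0.3250, 0.3750]
t=2: π = [0.2700, 0.3350, 0.3950]
t=3: π = [0.2800, 0.3330, 0.3870]
t=4: π = [0.2772, 0.3334, 0.3894]
t=5: π = [0.2779, 0.3333, 0.3888]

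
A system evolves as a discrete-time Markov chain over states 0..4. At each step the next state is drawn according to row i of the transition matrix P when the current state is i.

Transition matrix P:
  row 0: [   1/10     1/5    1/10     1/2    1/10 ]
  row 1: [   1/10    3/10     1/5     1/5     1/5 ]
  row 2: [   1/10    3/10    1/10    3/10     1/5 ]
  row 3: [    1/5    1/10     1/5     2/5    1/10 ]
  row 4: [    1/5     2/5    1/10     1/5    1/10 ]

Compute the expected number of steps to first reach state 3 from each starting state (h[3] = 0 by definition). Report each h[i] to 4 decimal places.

h = [2.8357, 3.9889, 3.6263, 0.0000, 3.9170]

First-step conditioning: h[3] = 0; for i ≠ 3, h[i] = 1 + Σ_k P[i][k]·h[k].
  h[0] = 1 + 1/10·h[0] + 1/5·h[1] + 1/10·h[2] + 1/10·h[4]
  h[1] = 1 + 1/10·h[0] + 3/10·h[1] + 1/5·h[2] + 1/5·h[4]
  h[2] = 1 + 1/10·h[0] + 3/10·h[1] + 1/10·h[2] + 1/5·h[4]
  h[4] = 1 + 1/5·h[0] + 2/5·h[1] + 1/10·h[2] + 1/10·h[4]
Solving the 4×4 linear system over states ≠ 3 gives exactly h = [8680/3061, 12210/3061, 11100/3061, 0, 11990/3061] (h[3] = 0 is the target).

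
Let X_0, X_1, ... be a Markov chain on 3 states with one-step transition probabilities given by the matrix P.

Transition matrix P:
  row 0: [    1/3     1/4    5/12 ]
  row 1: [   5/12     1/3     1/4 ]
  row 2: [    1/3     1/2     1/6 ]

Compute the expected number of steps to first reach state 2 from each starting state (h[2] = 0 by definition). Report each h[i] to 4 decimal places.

h = [2.6939, 3.1837, 0.0000]

First-step conditioning: h[2] = 0; for i ≠ 2, h[i] = 1 + Σ_k P[i][k]·h[k].
  h[0] = 1 + 1/3·h[0] + 1/4·h[1]
  h[1] = 1 + 5/12·h[0] + 1/3·h[1]
Solving the 2×2 linear system over states ≠ 2 gives exactly h = [132/49, 156/49, 0] (h[2] = 0 is the target).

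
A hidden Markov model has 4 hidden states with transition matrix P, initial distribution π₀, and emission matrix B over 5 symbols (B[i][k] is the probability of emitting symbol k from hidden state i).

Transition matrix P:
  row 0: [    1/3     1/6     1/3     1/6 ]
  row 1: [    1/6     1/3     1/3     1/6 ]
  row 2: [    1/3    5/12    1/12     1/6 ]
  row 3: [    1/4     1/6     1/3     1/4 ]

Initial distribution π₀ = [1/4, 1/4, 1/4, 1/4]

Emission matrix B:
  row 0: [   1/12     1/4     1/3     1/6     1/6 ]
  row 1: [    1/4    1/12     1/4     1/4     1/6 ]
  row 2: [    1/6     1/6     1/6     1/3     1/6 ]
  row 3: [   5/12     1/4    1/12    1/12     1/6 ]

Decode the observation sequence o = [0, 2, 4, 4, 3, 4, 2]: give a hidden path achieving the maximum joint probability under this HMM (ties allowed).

t=0: δ = [2.083e-02, 6.250e-02, 4.167e-02, 1.042e-01]  (obs o_0=0)
t=1: δ = [8.681e-03, 5.208e-03, 5.787e-03, 2.170e-03]  ψ = [3, 1, 3, 3]  (obs o_1=2)
t=2: δ = [4.823e-04, 4.019e-04, 4.823e-04, 2.411e-04]  ψ = [0, 2, 0, 0]  (obs o_2=4)
t=3: δ = [2.679e-05, 3.349e-05, 2.679e-05, 1.340e-05]  ψ = [0, 2, 0, 0]  (obs o_3=4)
t=4: δ = [1.488e-06, 2.791e-06, 3.721e-06, 4.651e-07]  ψ = [0, 1, 1, 1]  (obs o_4=3)
t=5: δ = [2.067e-07, 2.584e-07, 1.550e-07, 1.034e-07]  ψ = [2, 2, 1, 2]  (obs o_5=4)
t=6: δ = [2.297e-08, 2.153e-08, 1.436e-08, 3.589e-09]  ψ = [0, 1, 1, 1]  (obs o_6=2)
backtrack: best end state = 0; path = [3, 0, 2, 1, 2, 0, 0]

path = [3, 0, 2, 1, 2, 0, 0]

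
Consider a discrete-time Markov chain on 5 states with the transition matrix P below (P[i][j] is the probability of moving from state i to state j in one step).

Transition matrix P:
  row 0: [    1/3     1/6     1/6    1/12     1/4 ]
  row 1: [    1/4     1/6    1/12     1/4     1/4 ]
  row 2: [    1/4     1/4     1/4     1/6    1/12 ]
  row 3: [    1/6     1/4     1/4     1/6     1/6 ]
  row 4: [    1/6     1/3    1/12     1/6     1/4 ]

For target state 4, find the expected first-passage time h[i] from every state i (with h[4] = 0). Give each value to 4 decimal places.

h = [4.7933, 4.8034, 5.7130, 5.3136, 0.0000]

First-step conditioning: h[4] = 0; for i ≠ 4, h[i] = 1 + Σ_k P[i][k]·h[k].
  h[0] = 1 + 1/3·h[0] + 1/6·h[1] + 1/6·h[2] + 1/12·h[3]
  h[1] = 1 + 1/4·h[0] + 1/6·h[1] + 1/12·h[2] + 1/4·h[3]
  h[2] = 1 + 1/4·h[0] + 1/4·h[1] + 1/4·h[2] + 1/6·h[3]
  h[3] = 1 + 1/6·h[0] + 1/4·h[1] + 1/4·h[2] + 1/6·h[3]
Solving the 4×4 linear system over states ≠ 4 gives exactly h = [17136/3575, 17172/3575, 20424/3575, 18996/3575, 0] (h[4] = 0 is the target).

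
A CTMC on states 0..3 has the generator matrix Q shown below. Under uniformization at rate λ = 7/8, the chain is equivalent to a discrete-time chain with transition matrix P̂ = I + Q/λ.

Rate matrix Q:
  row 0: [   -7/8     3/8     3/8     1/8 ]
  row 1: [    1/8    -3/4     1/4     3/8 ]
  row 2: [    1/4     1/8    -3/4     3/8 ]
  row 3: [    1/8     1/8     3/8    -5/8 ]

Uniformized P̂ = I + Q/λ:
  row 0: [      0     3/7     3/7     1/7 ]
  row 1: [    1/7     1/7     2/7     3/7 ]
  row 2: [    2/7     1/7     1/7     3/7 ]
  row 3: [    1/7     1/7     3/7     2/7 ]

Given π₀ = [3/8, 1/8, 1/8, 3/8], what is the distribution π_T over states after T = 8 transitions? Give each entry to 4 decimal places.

π = [0.1641, 0.1897, 0.3122, 0.3340]

t=0: π = [0.3750, 0.1250, 0.1250, 0.3750]
t=1: π = [0.1071, 0.2500, 0.3750, 0.2679]
t=2: π = [0.1811, 0.1735, 0.2857, 0.3597]
t=3: π = [0.1578, 0.1946, 0.3222, 0.3254]
t=4: π = [0.1663, 0.1879, 0.3087, 0.3370]
t=5: π = [0.1632, 0.1904, 0.3135, 0.3329]
t=6: π = [0.1643, 0.1895, 0.3118, 0.3344]
t=7: π = [0.1639, 0.1898, 0.3124, 0.3339]
t=8: π = [0.1641, 0.1897, 0.3122, 0.3340]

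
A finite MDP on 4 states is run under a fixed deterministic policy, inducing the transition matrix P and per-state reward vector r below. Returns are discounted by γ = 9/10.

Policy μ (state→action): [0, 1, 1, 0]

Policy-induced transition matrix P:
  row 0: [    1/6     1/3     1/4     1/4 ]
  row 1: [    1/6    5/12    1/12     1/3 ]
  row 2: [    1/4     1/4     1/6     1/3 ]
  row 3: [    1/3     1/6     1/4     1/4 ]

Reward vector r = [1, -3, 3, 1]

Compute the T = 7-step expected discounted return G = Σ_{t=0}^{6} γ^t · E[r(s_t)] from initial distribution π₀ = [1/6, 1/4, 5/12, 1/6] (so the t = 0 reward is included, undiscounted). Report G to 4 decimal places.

G = 1.6508

t=0: π = [0.1667, 0.2500, 0.4167, 0.1667], E[r] = 0.8333, γ^t·E[r] = 0.833333, running G = 0.833333
t=1: π = [0.2292, 0.2917, 0.1736, 0.3056], E[r] = 0.1806, γ^t·E[r] = 0.162500, running G = 0.995833
t=2: π = [0.2321, 0.2922, 0.1869, 0.2888], E[r] = 0.2049, γ^t·E[r] = 0.165938, running G = 1.161771
t=3: π = [0.2304, 0.2940, 0.1857, 0.2899], E[r] = 0.1955, γ^t·E[r] = 0.142523, running G = 1.304294
t=4: π = [0.2305, 0.2940, 0.1855, 0.2900], E[r] = 0.1949, γ^t·E[r] = 0.127886, running G = 1.432180
t=5: π = [0.2305, 0.2940, 0.1855, 0.2900], E[r] = 0.1949, γ^t·E[r] = 0.115076, running G = 1.547256
t=6: π = [0.2305, 0.2940, 0.1855, 0.2900], E[r] = 0.1949, γ^t·E[r] = 0.103560, running G = 1.650816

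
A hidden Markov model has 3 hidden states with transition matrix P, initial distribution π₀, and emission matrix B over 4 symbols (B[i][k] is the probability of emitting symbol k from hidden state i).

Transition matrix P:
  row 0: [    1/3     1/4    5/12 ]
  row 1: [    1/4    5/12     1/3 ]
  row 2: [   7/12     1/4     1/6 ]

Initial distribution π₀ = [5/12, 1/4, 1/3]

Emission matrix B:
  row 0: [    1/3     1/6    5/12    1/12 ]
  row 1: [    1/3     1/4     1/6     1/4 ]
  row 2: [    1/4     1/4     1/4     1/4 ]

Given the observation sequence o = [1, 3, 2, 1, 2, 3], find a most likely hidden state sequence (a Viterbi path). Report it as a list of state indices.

t=0: δ = [6.944e-02, 6.250e-02, 8.333e-02]  (obs o_0=1)
t=1: δ = [4.051e-03, 6.510e-03, 7.234e-03]  ψ = [2, 1, 0]  (obs o_1=3)
t=2: δ = [1.758e-03, 4.521e-04, 5.425e-04]  ψ = [2, 1, 1]  (obs o_2=2)
t=3: δ = [9.768e-05, 1.099e-04, 1.831e-04]  ψ = [0, 0, 0]  (obs o_3=1)
t=4: δ = [4.451e-05, 7.631e-06, 1.017e-05]  ψ = [2, 1, 0]  (obs o_4=2)
t=5: δ = [1.237e-06, 2.782e-06, 4.637e-06]  ψ = [0, 0, 0]  (obs o_5=3)
backtrack: best end state = 2; path = [0, 2, 0, 2, 0, 2]

path = [0, 2, 0, 2, 0, 2]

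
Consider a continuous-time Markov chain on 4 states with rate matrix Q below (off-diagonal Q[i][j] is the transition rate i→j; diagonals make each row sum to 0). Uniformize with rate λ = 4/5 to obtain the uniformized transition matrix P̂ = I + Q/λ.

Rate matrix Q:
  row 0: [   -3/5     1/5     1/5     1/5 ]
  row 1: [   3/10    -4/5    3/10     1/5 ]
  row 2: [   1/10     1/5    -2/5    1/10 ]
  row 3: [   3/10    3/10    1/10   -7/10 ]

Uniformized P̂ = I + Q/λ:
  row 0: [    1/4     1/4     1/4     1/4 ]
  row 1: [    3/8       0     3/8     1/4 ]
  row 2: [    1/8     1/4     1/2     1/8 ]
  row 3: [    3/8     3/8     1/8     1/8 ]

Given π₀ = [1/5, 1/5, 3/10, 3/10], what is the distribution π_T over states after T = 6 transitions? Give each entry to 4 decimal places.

t=0: π = [0.2000, 0.2000, 0.3000, 0.3000]
t=1: π = [0.2750, 0.2375, 0.3125, 0.1750]
t=2: π = [0.2625, 0.2125, 0.3359, 0.1891]
t=3: π = [0.2582, 0.2205, 0.3369, 0.1844]
t=4: π = [0.2585, 0.2179, 0.3387, 0.1848]
t=5: π = [0.2580, 0.2186, 0.3388, 0.1846]
t=6: π = [0.2580, 0.2184, 0.3390, 0.1846]

π = [0.2580, 0.2184, 0.3390, 0.1846]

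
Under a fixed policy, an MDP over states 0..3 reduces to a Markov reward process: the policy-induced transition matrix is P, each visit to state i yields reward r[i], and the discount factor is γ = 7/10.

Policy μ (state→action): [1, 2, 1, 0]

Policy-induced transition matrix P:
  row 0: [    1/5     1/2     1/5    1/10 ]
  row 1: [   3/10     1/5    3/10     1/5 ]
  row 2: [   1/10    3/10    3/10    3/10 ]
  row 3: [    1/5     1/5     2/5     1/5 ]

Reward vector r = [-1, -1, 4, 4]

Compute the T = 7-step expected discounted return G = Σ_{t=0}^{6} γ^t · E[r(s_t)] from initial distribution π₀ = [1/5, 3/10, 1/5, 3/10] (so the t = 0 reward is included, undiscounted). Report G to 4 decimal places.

t=0: π = [0.2000, 0.3000, 0.2000, 0.3000], E[r] = 1.5000, γ^t·E[r] = 1.500000, running G = 1.500000
t=1: π = [0.2100, 0.2800, 0.3100, 0.2000], E[r] = 1.5500, γ^t·E[r] = 1.085000, running G = 2.585000
t=2: π = [0.1970, 0.2940, 0.2990, 0.2100], E[r] = 1.5450, γ^t·E[r] = 0.757050, running G = 3.342050
t=3: π = [0.1995, 0.2890, 0.3013, 0.2102], E[r] = 1.5575, γ^t·E[r] = 0.534223, running G = 3.876273
t=4: π = [0.1988, 0.2900, 0.3011, 0.2102], E[r] = 1.5563, γ^t·E[r] = 0.373656, running G = 4.249928
t=5: π = [0.1989, 0.2897, 0.3011, 0.2102], E[r] = 1.5569, γ^t·E[r] = 0.261661, running G = 4.511589
t=6: π = [0.1989, 0.2898, 0.3011, 0.2102], E[r] = 1.5568, γ^t·E[r] = 0.183155, running G = 4.694744

G = 4.6947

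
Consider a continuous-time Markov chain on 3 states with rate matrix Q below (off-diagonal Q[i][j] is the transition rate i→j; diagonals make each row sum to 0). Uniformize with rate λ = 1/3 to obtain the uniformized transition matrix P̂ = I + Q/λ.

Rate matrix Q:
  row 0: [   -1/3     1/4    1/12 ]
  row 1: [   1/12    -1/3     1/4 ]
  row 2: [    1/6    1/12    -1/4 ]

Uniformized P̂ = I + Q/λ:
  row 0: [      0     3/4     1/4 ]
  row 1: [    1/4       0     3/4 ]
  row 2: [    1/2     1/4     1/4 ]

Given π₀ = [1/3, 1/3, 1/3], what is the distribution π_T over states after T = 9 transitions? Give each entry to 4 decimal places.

π = [0.2811, 0.3125, 0.4064]

t=0: π = [0.3333, 0.3333, 0.3333]
t=1: π = [0.2500, 0.3333, 0.4167]
t=2: π = [0.2917, 0.2917, 0.4167]
t=3: π = [0.2813, 0.3229, 0.3958]
t=4: π = [0.2786, 0.3099, 0.4115]
t=5: π = [0.2832, 0.3118, 0.4049]
t=6: π = [0.2804, 0.3136, 0.4059]
t=7: π = [0.2814, 0.3118, 0.4068]
t=8: π = [0.2814, 0.3127, 0.4059]
t=9: π = [0.2811, 0.3125, 0.4064]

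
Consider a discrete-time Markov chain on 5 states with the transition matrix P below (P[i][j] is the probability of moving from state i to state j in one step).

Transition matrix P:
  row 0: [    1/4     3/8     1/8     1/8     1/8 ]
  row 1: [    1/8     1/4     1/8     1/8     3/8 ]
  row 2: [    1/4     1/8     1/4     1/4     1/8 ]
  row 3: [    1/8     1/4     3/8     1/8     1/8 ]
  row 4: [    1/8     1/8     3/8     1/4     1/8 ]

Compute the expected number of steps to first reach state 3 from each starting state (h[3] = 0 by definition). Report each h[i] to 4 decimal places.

h = [5.7831, 5.5904, 5.0120, 0.0000, 4.9157]

First-step conditioning: h[3] = 0; for i ≠ 3, h[i] = 1 + Σ_k P[i][k]·h[k].
  h[0] = 1 + 1/4·h[0] + 3/8·h[1] + 1/8·h[2] + 1/8·h[4]
  h[1] = 1 + 1/8·h[0] + 1/4·h[1] + 1/8·h[2] + 3/8·h[4]
  h[2] = 1 + 1/4·h[0] + 1/8·h[1] + 1/4·h[2] + 1/8·h[4]
  h[4] = 1 + 1/8·h[0] + 1/8·h[1] + 3/8·h[2] + 1/8·h[4]
Solving the 4×4 linear system over states ≠ 3 gives exactly h = [480/83, 464/83, 416/83, 0, 408/83] (h[3] = 0 is the target).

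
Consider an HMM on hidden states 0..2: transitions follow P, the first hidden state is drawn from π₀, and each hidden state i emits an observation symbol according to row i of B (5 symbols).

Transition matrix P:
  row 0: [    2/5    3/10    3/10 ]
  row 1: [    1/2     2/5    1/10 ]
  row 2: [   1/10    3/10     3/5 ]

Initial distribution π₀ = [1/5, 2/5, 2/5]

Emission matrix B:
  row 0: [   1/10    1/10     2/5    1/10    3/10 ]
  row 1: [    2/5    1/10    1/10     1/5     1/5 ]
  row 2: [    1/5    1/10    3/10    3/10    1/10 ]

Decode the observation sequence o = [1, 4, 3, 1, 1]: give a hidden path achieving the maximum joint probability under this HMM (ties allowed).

path = [1, 0, 2, 2, 2]

t=0: δ = [2.000e-02, 4.000e-02, 4.000e-02]  (obs o_0=1)
t=1: δ = [6.000e-03, 3.200e-03, 2.400e-03]  ψ = [1, 1, 2]  (obs o_1=4)
t=2: δ = [2.400e-04, 3.600e-04, 5.400e-04]  ψ = [0, 0, 0]  (obs o_2=3)
t=3: δ = [1.800e-05, 1.620e-05, 3.240e-05]  ψ = [1, 2, 2]  (obs o_3=1)
t=4: δ = [8.100e-07, 9.720e-07, 1.944e-06]  ψ = [1, 2, 2]  (obs o_4=1)
backtrack: best end state = 2; path = [1, 0, 2, 2, 2]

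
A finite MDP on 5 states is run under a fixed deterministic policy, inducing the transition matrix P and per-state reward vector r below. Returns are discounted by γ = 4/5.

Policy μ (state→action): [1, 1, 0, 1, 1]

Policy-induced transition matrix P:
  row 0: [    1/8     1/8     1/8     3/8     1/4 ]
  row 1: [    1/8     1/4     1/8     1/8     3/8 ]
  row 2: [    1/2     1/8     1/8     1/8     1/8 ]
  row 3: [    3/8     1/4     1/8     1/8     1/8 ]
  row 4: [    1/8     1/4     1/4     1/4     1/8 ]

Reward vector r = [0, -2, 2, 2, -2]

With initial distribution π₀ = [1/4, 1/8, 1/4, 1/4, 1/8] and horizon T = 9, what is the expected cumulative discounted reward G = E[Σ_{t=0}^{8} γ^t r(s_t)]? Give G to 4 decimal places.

t=0: π = [0.2500, 0.1250, 0.2500, 0.2500, 0.1250], E[r] = 0.5000, γ^t·E[r] = 0.500000, running G = 0.500000
t=1: π = [0.2813, 0.1875, 0.1406, 0.2031, 0.1875], E[r] = -0.0625, γ^t·E[r] = -0.050000, running G = 0.450000
t=2: π = [0.2285, 0.1973, 0.1484, 0.2188, 0.2070], E[r] = -0.0742, γ^t·E[r] = -0.047500, running G = 0.402500
t=3: π = [0.2354, 0.2029, 0.1509, 0.2080, 0.2029], E[r] = -0.0938, γ^t·E[r] = -0.048000, running G = 0.354500
t=4: π = [0.2336, 0.2017, 0.1504, 0.2092, 0.2051], E[r] = -0.0946, γ^t·E[r] = -0.038750, running G = 0.315750
t=5: π = [0.2337, 0.2020, 0.1506, 0.2090, 0.2046], E[r] = -0.0939, γ^t·E[r] = -0.030773, running G = 0.284978
t=6: π = [0.2338, 0.2020, 0.1506, 0.2090, 0.2047], E[r] = -0.0942, γ^t·E[r] = -0.024691, running G = 0.260287
t=7: π = [0.2337, 0.2020, 0.1506, 0.2090, 0.2047], E[r] = -0.0941, γ^t·E[r] = -0.019735, running G = 0.240552
t=8: π = [0.2337, 0.2020, 0.1506, 0.2090, 0.2047], E[r] = -0.0941, γ^t·E[r] = -0.015791, running G = 0.224761

G = 0.2248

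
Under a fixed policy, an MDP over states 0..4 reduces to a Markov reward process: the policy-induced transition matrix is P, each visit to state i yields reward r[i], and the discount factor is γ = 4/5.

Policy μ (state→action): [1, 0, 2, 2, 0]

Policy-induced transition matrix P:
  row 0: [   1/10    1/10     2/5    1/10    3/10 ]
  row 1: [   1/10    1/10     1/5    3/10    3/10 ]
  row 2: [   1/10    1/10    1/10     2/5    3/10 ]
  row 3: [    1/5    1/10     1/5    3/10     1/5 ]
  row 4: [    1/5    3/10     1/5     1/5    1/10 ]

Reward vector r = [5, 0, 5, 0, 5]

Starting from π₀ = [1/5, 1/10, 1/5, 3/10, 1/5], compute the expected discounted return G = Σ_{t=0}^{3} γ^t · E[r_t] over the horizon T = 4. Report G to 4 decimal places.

t=0: π = [0.2000, 0.1000, 0.2000, 0.3000, 0.2000], E[r] = 3.0000, γ^t·E[r] = 3.000000, running G = 3.000000
t=1: π = [0.1500, 0.1400, 0.2200, 0.2600, 0.2300], E[r] = 3.0000, γ^t·E[r] = 2.400000, running G = 5.400000
t=2: π = [0.1490, 0.1460, 0.2080, 0.2690, 0.2280], E[r] = 2.9250, γ^t·E[r] = 1.872000, running G = 7.272000
t=3: π = [0.1497, 0.1456, 0.2090, 0.2682, 0.2275], E[r] = 2.9310, γ^t·E[r] = 1.500672, running G = 8.772672

G = 8.7727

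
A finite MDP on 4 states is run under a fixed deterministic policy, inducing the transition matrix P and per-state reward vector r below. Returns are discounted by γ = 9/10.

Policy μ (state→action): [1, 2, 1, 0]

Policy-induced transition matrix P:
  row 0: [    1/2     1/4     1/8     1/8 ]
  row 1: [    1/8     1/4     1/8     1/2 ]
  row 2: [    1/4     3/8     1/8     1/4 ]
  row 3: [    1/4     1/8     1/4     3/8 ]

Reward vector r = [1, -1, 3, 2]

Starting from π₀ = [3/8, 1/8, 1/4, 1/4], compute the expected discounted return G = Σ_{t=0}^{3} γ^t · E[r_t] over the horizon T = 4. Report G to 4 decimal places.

t=0: π = [0.3750, 0.1250, 0.2500, 0.2500], E[r] = 1.5000, γ^t·E[r] = 1.500000, running G = 1.500000
t=1: π = [0.3281, 0.2500, 0.1563, 0.2656], E[r] = 1.0781, γ^t·E[r] = 0.970313, running G = 2.470313
t=2: π = [0.3008, 0.2363, 0.1582, 0.3047], E[r] = 1.1484, γ^t·E[r] = 0.930234, running G = 3.400547
t=3: π = [0.2957, 0.2317, 0.1631, 0.3096], E[r] = 1.1724, γ^t·E[r] = 0.854653, running G = 4.255200

G = 4.2552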